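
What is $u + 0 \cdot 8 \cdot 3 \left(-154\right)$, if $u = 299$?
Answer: $299$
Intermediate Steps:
$u + 0 \cdot 8 \cdot 3 \left(-154\right) = 299 + 0 \cdot 8 \cdot 3 \left(-154\right) = 299 + 0 \cdot 3 \left(-154\right) = 299 + 0 \left(-154\right) = 299 + 0 = 299$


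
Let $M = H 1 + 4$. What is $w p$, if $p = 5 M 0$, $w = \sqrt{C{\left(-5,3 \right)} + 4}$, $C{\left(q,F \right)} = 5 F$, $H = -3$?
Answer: $0$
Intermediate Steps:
$w = \sqrt{19}$ ($w = \sqrt{5 \cdot 3 + 4} = \sqrt{15 + 4} = \sqrt{19} \approx 4.3589$)
$M = 1$ ($M = \left(-3\right) 1 + 4 = -3 + 4 = 1$)
$p = 0$ ($p = 5 \cdot 1 \cdot 0 = 5 \cdot 0 = 0$)
$w p = \sqrt{19} \cdot 0 = 0$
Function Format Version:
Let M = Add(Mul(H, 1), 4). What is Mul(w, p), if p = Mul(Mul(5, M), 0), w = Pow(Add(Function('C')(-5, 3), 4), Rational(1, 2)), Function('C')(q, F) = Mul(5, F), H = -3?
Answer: 0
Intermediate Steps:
w = Pow(19, Rational(1, 2)) (w = Pow(Add(Mul(5, 3), 4), Rational(1, 2)) = Pow(Add(15, 4), Rational(1, 2)) = Pow(19, Rational(1, 2)) ≈ 4.3589)
M = 1 (M = Add(Mul(-3, 1), 4) = Add(-3, 4) = 1)
p = 0 (p = Mul(Mul(5, 1), 0) = Mul(5, 0) = 0)
Mul(w, p) = Mul(Pow(19, Rational(1, 2)), 0) = 0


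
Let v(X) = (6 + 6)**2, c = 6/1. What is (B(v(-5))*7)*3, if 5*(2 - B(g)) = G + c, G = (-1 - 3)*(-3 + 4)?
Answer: 168/5 ≈ 33.600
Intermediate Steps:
G = -4 (G = -4*1 = -4)
c = 6 (c = 6*1 = 6)
v(X) = 144 (v(X) = 12**2 = 144)
B(g) = 8/5 (B(g) = 2 - (-4 + 6)/5 = 2 - 1/5*2 = 2 - 2/5 = 8/5)
(B(v(-5))*7)*3 = ((8/5)*7)*3 = (56/5)*3 = 168/5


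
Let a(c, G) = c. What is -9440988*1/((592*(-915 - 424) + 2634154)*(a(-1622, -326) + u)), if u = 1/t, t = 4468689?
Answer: 7031473204122/2224556470992427 ≈ 0.0031608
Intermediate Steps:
u = 1/4468689 ≈ 2.2378e-7
-9440988*1/((592*(-915 - 424) + 2634154)*(a(-1622, -326) + u)) = -9440988*1/((-1622 + 1/4468689)*(592*(-915 - 424) + 2634154)) = -9440988*(-4468689/(7248213557*(592*(-1339) + 2634154))) = -9440988*(-4468689/(7248213557*(-792688 + 2634154))) = -9440988/((-7248213557/4468689*1841466)) = -9440988/(-4449112941984854/1489563) = -9440988*(-1489563/4449112941984854) = 7031473204122/2224556470992427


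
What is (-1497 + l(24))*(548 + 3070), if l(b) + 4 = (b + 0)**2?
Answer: -3346650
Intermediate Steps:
l(b) = -4 + b**2 (l(b) = -4 + (b + 0)**2 = -4 + b**2)
(-1497 + l(24))*(548 + 3070) = (-1497 + (-4 + 24**2))*(548 + 3070) = (-1497 + (-4 + 576))*3618 = (-1497 + 572)*3618 = -925*3618 = -3346650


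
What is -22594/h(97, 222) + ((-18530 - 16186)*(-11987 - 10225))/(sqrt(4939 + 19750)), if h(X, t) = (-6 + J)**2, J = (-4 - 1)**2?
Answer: -22594/361 + 771111792*sqrt(24689)/24689 ≈ 4.9075e+6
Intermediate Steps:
J = 25 (J = (-5)**2 = 25)
h(X, t) = 361 (h(X, t) = (-6 + 25)**2 = 19**2 = 361)
-22594/h(97, 222) + ((-18530 - 16186)*(-11987 - 10225))/(sqrt(4939 + 19750)) = -22594/361 + ((-18530 - 16186)*(-11987 - 10225))/(sqrt(4939 + 19750)) = -22594*1/361 + (-34716*(-22212))/(sqrt(24689)) = -22594/361 + 771111792*(sqrt(24689)/24689) = -22594/361 + 771111792*sqrt(24689)/24689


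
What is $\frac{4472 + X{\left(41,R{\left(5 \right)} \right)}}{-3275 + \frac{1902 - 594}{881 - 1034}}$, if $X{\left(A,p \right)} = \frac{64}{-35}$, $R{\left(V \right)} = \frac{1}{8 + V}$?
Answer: $- \frac{7979256}{5861135} \approx -1.3614$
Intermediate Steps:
$X{\left(A,p \right)} = - \frac{64}{35}$ ($X{\left(A,p \right)} = 64 \left(- \frac{1}{35}\right) = - \frac{64}{35}$)
$\frac{4472 + X{\left(41,R{\left(5 \right)} \right)}}{-3275 + \frac{1902 - 594}{881 - 1034}} = \frac{4472 - \frac{64}{35}}{-3275 + \frac{1902 - 594}{881 - 1034}} = \frac{156456}{35 \left(-3275 + \frac{1308}{-153}\right)} = \frac{156456}{35 \left(-3275 + 1308 \left(- \frac{1}{153}\right)\right)} = \frac{156456}{35 \left(-3275 - \frac{436}{51}\right)} = \frac{156456}{35 \left(- \frac{167461}{51}\right)} = \frac{156456}{35} \left(- \frac{51}{167461}\right) = - \frac{7979256}{5861135}$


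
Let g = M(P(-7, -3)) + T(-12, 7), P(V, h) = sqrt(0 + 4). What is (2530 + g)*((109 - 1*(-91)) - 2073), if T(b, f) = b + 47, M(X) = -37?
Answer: -4734944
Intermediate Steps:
P(V, h) = 2 (P(V, h) = sqrt(4) = 2)
T(b, f) = 47 + b
g = -2 (g = -37 + (47 - 12) = -37 + 35 = -2)
(2530 + g)*((109 - 1*(-91)) - 2073) = (2530 - 2)*((109 - 1*(-91)) - 2073) = 2528*((109 + 91) - 2073) = 2528*(200 - 2073) = 2528*(-1873) = -4734944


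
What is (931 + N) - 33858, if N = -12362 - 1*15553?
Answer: -60842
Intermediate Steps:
N = -27915 (N = -12362 - 15553 = -27915)
(931 + N) - 33858 = (931 - 27915) - 33858 = -26984 - 33858 = -60842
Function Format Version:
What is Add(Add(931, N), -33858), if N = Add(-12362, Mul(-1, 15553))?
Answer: -60842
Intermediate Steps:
N = -27915 (N = Add(-12362, -15553) = -27915)
Add(Add(931, N), -33858) = Add(Add(931, -27915), -33858) = Add(-26984, -33858) = -60842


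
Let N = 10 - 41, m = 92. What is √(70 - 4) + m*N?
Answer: -2852 + √66 ≈ -2843.9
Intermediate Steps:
N = -31
√(70 - 4) + m*N = √(70 - 4) + 92*(-31) = √66 - 2852 = -2852 + √66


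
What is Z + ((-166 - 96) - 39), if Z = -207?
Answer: -508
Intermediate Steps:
Z + ((-166 - 96) - 39) = -207 + ((-166 - 96) - 39) = -207 + (-262 - 39) = -207 - 301 = -508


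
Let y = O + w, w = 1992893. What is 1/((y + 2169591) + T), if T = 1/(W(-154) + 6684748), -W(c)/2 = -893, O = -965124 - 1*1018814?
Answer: 6686534/14566921899565 ≈ 4.5902e-7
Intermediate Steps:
O = -1983938 (O = -965124 - 1018814 = -1983938)
W(c) = 1786 (W(c) = -2*(-893) = 1786)
y = 8955 (y = -1983938 + 1992893 = 8955)
T = 1/6686534 (T = 1/(1786 + 6684748) = 1/6686534 ≈ 1.4955e-7)
1/((y + 2169591) + T) = 1/((8955 + 2169591) + 1/6686534) = 1/(2178546 + 1/6686534) = 1/(14566921899565/6686534) = 6686534/14566921899565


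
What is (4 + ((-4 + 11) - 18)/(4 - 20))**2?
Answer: 5625/256 ≈ 21.973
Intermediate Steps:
(4 + ((-4 + 11) - 18)/(4 - 20))**2 = (4 + (7 - 18)/(-16))**2 = (4 - 11*(-1/16))**2 = (4 + 11/16)**2 = (75/16)**2 = 5625/256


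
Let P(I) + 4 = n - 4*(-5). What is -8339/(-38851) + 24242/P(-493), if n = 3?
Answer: 941984383/738169 ≈ 1276.1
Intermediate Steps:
P(I) = 19 (P(I) = -4 + (3 - 4*(-5)) = -4 + (3 + 20) = -4 + 23 = 19)
-8339/(-38851) + 24242/P(-493) = -8339/(-38851) + 24242/19 = -8339*(-1/38851) + 24242*(1/19) = 8339/38851 + 24242/19 = 941984383/738169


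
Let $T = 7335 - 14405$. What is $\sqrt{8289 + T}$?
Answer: $\sqrt{1219} \approx 34.914$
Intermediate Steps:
$T = -7070$ ($T = 7335 - 14405 = -7070$)
$\sqrt{8289 + T} = \sqrt{8289 - 7070} = \sqrt{1219}$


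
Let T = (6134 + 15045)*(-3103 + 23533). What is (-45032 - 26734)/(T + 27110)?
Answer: -35883/216357040 ≈ -0.00016585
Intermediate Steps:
T = 432686970 (T = 21179*20430 = 432686970)
(-45032 - 26734)/(T + 27110) = (-45032 - 26734)/(432686970 + 27110) = -71766/432714080 = -71766*1/432714080 = -35883/216357040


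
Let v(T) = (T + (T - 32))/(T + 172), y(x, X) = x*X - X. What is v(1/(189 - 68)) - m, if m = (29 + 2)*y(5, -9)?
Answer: 23223438/20813 ≈ 1115.8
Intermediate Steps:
y(x, X) = -X + X*x (y(x, X) = X*x - X = -X + X*x)
v(T) = (-32 + 2*T)/(172 + T) (v(T) = (T + (-32 + T))/(172 + T) = (-32 + 2*T)/(172 + T))
m = -1116 (m = (29 + 2)*(-9*(-1 + 5)) = 31*(-9*4) = 31*(-36) = -1116)
v(1/(189 - 68)) - m = 2*(-16 + 1/(189 - 68))/(172 + 1/(189 - 68)) - 1*(-1116) = 2*(-16 + 1/121)/(172 + 1/121) + 1116 = 2*(-1935/121)/(20813/121) + 1116 = 2*(121/20813)*(-1935/121) + 1116 = -3870/20813 + 1116 = 23223438/20813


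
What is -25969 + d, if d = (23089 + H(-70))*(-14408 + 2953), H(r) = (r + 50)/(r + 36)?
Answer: -4496792438/17 ≈ -2.6452e+8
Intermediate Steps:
H(r) = (50 + r)/(36 + r)
d = -4496350965/17 (d = (23089 + (50 - 70)/(36 - 70))*(-14408 + 2953) = (23089 - 20/(-34))*(-11455) = (23089 - 1/34*(-20))*(-11455) = (23089 + 10/17)*(-11455) = (392523/17)*(-11455) = -4496350965/17 ≈ -2.6449e+8)
-25969 + d = -25969 - 4496350965/17 = -4496792438/17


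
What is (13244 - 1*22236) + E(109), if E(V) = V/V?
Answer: -8991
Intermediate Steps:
E(V) = 1
(13244 - 1*22236) + E(109) = (13244 - 1*22236) + 1 = (13244 - 22236) + 1 = -8992 + 1 = -8991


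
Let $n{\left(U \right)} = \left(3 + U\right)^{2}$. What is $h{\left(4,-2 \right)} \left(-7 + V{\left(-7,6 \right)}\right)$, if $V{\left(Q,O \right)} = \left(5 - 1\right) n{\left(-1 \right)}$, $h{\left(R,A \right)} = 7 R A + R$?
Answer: $-468$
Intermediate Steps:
$h{\left(R,A \right)} = R + 7 A R$ ($h{\left(R,A \right)} = 7 A R + R = R + 7 A R$)
$V{\left(Q,O \right)} = 16$ ($V{\left(Q,O \right)} = \left(5 - 1\right) \left(3 - 1\right)^{2} = 4 \cdot 2^{2} = 4 \cdot 4 = 16$)
$h{\left(4,-2 \right)} \left(-7 + V{\left(-7,6 \right)}\right) = 4 \left(1 + 7 \left(-2\right)\right) \left(-7 + 16\right) = 4 \left(1 - 14\right) 9 = 4 \left(-13\right) 9 = \left(-52\right) 9 = -468$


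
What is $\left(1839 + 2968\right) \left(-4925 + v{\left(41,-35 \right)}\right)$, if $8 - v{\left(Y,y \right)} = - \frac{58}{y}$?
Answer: $- \frac{827539471}{35} \approx -2.3644 \cdot 10^{7}$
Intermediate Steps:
$v{\left(Y,y \right)} = 8 + \frac{58}{y}$ ($v{\left(Y,y \right)} = 8 - - \frac{58}{y} = 8 + \frac{58}{y}$)
$\left(1839 + 2968\right) \left(-4925 + v{\left(41,-35 \right)}\right) = \left(1839 + 2968\right) \left(-4925 + \left(8 + \frac{58}{-35}\right)\right) = 4807 \left(-4925 + \left(8 + 58 \left(- \frac{1}{35}\right)\right)\right) = 4807 \left(-4925 + \left(8 - \frac{58}{35}\right)\right) = 4807 \left(-4925 + \frac{222}{35}\right) = 4807 \left(- \frac{172153}{35}\right) = - \frac{827539471}{35}$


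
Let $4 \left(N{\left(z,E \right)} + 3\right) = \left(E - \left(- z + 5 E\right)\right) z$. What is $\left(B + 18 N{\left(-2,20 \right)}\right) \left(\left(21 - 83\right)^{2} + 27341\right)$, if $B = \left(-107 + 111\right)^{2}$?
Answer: $21829500$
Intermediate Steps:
$B = 16$ ($B = 4^{2} = 16$)
$N{\left(z,E \right)} = -3 + \frac{z \left(z - 4 E\right)}{4}$ ($N{\left(z,E \right)} = -3 + \frac{\left(E - \left(- z + 5 E\right)\right) z}{4} = -3 + \frac{\left(z - 4 E\right) z}{4} = -3 + \frac{z \left(z - 4 E\right)}{4}$)
$\left(B + 18 N{\left(-2,20 \right)}\right) \left(\left(21 - 83\right)^{2} + 27341\right) = \left(16 + 18 \left(-3 + \frac{\left(-2\right)^{2}}{4} - 20 \left(-2\right)\right)\right) \left(\left(21 - 83\right)^{2} + 27341\right) = \left(16 + 18 \left(-3 + \frac{1}{4} \cdot 4 + 40\right)\right) \left(\left(-62\right)^{2} + 27341\right) = \left(16 + 18 \left(-3 + 1 + 40\right)\right) \left(3844 + 27341\right) = \left(16 + 18 \cdot 38\right) 31185 = \left(16 + 684\right) 31185 = 700 \cdot 31185 = 21829500$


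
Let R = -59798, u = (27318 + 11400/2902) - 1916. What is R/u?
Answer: -43383449/18432001 ≈ -2.3537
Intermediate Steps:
u = 36864002/1451 (u = (27318 + 11400*(1/2902)) - 1916 = (27318 + 5700/1451) - 1916 = 39644118/1451 - 1916 = 36864002/1451 ≈ 25406.)
R/u = -59798/36864002/1451 = -59798*1451/36864002 = -43383449/18432001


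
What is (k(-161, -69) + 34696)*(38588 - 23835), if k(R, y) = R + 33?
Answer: 509981704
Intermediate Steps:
k(R, y) = 33 + R
(k(-161, -69) + 34696)*(38588 - 23835) = ((33 - 161) + 34696)*(38588 - 23835) = (-128 + 34696)*14753 = 34568*14753 = 509981704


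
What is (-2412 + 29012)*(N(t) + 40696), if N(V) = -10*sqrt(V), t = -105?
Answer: 1082513600 - 266000*I*sqrt(105) ≈ 1.0825e+9 - 2.7257e+6*I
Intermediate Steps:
(-2412 + 29012)*(N(t) + 40696) = (-2412 + 29012)*(-10*I*sqrt(105) + 40696) = 26600*(-10*I*sqrt(105) + 40696) = 26600*(40696 - 10*I*sqrt(105)) = 1082513600 - 266000*I*sqrt(105)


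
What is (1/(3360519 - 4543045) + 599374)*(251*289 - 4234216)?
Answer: -2949694025330718471/1182526 ≈ -2.4944e+12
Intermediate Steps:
(1/(3360519 - 4543045) + 599374)*(251*289 - 4234216) = (1/(-1182526) + 599374)*(72539 - 4234216) = (-1/1182526 + 599374)*(-4161677) = (708775338723/1182526)*(-4161677) = -2949694025330718471/1182526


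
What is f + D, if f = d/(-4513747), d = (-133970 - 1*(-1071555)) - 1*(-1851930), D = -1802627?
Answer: -8136605002884/4513747 ≈ -1.8026e+6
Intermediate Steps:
d = 2789515 (d = (-133970 + 1071555) + 1851930 = 937585 + 1851930 = 2789515)
f = -2789515/4513747 (f = 2789515/(-4513747) = 2789515*(-1/4513747) = -2789515/4513747 ≈ -0.61800)
f + D = -2789515/4513747 - 1802627 = -8136605002884/4513747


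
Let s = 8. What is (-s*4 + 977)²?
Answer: 893025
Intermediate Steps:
(-s*4 + 977)² = (-1*8*4 + 977)² = (-8*4 + 977)² = (-32 + 977)² = 945² = 893025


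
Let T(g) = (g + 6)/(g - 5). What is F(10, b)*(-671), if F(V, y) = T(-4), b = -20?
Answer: 1342/9 ≈ 149.11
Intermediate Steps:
T(g) = (6 + g)/(-5 + g)
F(V, y) = -2/9 (F(V, y) = (6 - 4)/(-5 - 4) = 2/(-9) = -⅑*2 = -2/9)
F(10, b)*(-671) = -2/9*(-671) = 1342/9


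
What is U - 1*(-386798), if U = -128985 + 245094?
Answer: 502907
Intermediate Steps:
U = 116109
U - 1*(-386798) = 116109 - 1*(-386798) = 116109 + 386798 = 502907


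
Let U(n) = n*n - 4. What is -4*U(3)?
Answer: -20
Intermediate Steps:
U(n) = -4 + n² (U(n) = n² - 4 = -4 + n²)
-4*U(3) = -4*(-4 + 3²) = -4*(-4 + 9) = -4*5 = -20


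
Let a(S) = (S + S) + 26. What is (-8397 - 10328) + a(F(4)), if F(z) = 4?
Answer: -18691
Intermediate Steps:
a(S) = 26 + 2*S (a(S) = 2*S + 26 = 26 + 2*S)
(-8397 - 10328) + a(F(4)) = (-8397 - 10328) + (26 + 2*4) = -18725 + (26 + 8) = -18725 + 34 = -18691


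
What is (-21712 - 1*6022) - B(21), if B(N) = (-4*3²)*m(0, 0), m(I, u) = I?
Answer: -27734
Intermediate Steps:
B(N) = 0 (B(N) = -4*3²*0 = -4*9*0 = -36*0 = 0)
(-21712 - 1*6022) - B(21) = (-21712 - 1*6022) - 1*0 = (-21712 - 6022) + 0 = -27734 + 0 = -27734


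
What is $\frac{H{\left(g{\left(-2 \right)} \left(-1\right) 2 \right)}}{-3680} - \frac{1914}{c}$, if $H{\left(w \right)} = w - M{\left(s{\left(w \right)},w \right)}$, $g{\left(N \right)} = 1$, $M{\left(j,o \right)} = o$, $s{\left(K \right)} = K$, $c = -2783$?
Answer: $\frac{174}{253} \approx 0.68775$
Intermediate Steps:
$H{\left(w \right)} = 0$ ($H{\left(w \right)} = w - w = 0$)
$\frac{H{\left(g{\left(-2 \right)} \left(-1\right) 2 \right)}}{-3680} - \frac{1914}{c} = \frac{0}{-3680} - \frac{1914}{-2783} = 0 \left(- \frac{1}{3680}\right) - - \frac{174}{253} = 0 + \frac{174}{253} = \frac{174}{253}$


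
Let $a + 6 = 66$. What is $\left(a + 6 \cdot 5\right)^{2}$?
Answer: $8100$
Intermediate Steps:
$a = 60$ ($a = -6 + 66 = 60$)
$\left(a + 6 \cdot 5\right)^{2} = \left(60 + 6 \cdot 5\right)^{2} = \left(60 + 30\right)^{2} = 90^{2} = 8100$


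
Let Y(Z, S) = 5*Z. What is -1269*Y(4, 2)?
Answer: -25380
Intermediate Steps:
-1269*Y(4, 2) = -6345*4 = -1269*20 = -25380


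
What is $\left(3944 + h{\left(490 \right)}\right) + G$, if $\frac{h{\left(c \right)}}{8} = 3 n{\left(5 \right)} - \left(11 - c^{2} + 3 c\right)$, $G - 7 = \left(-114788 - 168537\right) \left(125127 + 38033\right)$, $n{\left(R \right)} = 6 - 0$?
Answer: $-46225393953$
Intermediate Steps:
$n{\left(R \right)} = 6$ ($n{\left(R \right)} = 6 + 0 = 6$)
$G = -46227306993$ ($G = 7 + \left(-114788 - 168537\right) \left(125127 + 38033\right) = 7 - 46227307000 = -46227306993$)
$h{\left(c \right)} = 56 - 24 c + 8 c^{2}$ ($h{\left(c \right)} = 8 \left(3 \cdot 6 - \left(11 - c^{2} + 3 c\right)\right) = 8 \left(18 - \left(11 - c^{2} + 3 c\right)\right) = 8 \left(7 + c^{2} - 3 c\right) = 56 - 24 c + 8 c^{2}$)
$\left(3944 + h{\left(490 \right)}\right) + G = \left(3944 + \left(56 - 11760 + 8 \cdot 490^{2}\right)\right) - 46227306993 = \left(3944 + \left(56 - 11760 + 8 \cdot 240100\right)\right) - 46227306993 = \left(3944 + \left(56 - 11760 + 1920800\right)\right) - 46227306993 = \left(3944 + 1909096\right) - 46227306993 = 1913040 - 46227306993 = -46225393953$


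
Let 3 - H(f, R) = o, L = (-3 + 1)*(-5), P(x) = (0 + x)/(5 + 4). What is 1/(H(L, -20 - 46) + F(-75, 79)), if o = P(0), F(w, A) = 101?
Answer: 1/104 ≈ 0.0096154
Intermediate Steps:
P(x) = x/9
L = 10 (L = -2*(-5) = 10)
o = 0 (o = (⅑)*0 = 0)
H(f, R) = 3 (H(f, R) = 3 - 1*0 = 3 + 0 = 3)
1/(H(L, -20 - 46) + F(-75, 79)) = 1/(3 + 101) = 1/104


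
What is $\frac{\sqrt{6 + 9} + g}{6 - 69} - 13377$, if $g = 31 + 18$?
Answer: $- \frac{120400}{9} - \frac{\sqrt{15}}{63} \approx -13378.0$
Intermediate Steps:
$g = 49$
$\frac{\sqrt{6 + 9} + g}{6 - 69} - 13377 = \frac{\sqrt{6 + 9} + 49}{6 - 69} - 13377 = \frac{\sqrt{15} + 49}{-63} - 13377 = \left(49 + \sqrt{15}\right) \left(- \frac{1}{63}\right) - 13377 = \left(- \frac{7}{9} - \frac{\sqrt{15}}{63}\right) - 13377 = - \frac{120400}{9} - \frac{\sqrt{15}}{63}$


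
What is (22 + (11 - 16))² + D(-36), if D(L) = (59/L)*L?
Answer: 348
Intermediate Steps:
D(L) = 59
(22 + (11 - 16))² + D(-36) = (22 + (11 - 16))² + 59 = (22 - 5)² + 59 = 17² + 59 = 289 + 59 = 348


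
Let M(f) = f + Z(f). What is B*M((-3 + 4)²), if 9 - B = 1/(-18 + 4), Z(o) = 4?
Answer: 635/14 ≈ 45.357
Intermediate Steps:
M(f) = 4 + f (M(f) = f + 4 = 4 + f)
B = 127/14 (B = 9 - 1/(-18 + 4) = 9 - 1/(-14) = 9 - 1*(-1/14) = 9 + 1/14 = 127/14 ≈ 9.0714)
B*M((-3 + 4)²) = 127*(4 + (-3 + 4)²)/14 = 127*(4 + 1²)/14 = 127*(4 + 1)/14 = (127/14)*5 = 635/14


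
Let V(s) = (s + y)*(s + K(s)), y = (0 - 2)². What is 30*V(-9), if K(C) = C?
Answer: 2700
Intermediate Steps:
y = 4 (y = (-2)² = 4)
V(s) = 2*s*(4 + s) (V(s) = (s + 4)*(s + s) = (4 + s)*(2*s) = 2*s*(4 + s))
30*V(-9) = 30*(2*(-9)*(4 - 9)) = 30*(2*(-9)*(-5)) = 30*90 = 2700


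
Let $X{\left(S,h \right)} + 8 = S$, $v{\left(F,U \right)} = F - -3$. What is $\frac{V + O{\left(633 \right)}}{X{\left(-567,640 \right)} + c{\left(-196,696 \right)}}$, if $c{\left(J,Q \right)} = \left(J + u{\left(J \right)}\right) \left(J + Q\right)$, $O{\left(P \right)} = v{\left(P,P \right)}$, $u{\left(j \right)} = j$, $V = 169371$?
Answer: $- \frac{56669}{65525} \approx -0.86485$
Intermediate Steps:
$v{\left(F,U \right)} = 3 + F$ ($v{\left(F,U \right)} = F + 3 = 3 + F$)
$X{\left(S,h \right)} = -8 + S$
$O{\left(P \right)} = 3 + P$
$c{\left(J,Q \right)} = 2 J \left(J + Q\right)$ ($c{\left(J,Q \right)} = \left(J + J\right) \left(J + Q\right) = 2 J \left(J + Q\right)$)
$\frac{V + O{\left(633 \right)}}{X{\left(-567,640 \right)} + c{\left(-196,696 \right)}} = \frac{169371 + \left(3 + 633\right)}{\left(-8 - 567\right) + 2 \left(-196\right) \left(-196 + 696\right)} = \frac{169371 + 636}{-575 + 2 \left(-196\right) 500} = \frac{170007}{-575 - 196000} = \frac{170007}{-196575} = 170007 \left(- \frac{1}{196575}\right) = - \frac{56669}{65525}$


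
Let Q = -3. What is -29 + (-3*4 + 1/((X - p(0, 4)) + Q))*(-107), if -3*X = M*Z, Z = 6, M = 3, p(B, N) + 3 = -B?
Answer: 7637/6 ≈ 1272.8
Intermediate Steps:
p(B, N) = -3 - B
X = -6 ≈ -6.0000
-29 + (-3*4 + 1/((X - p(0, 4)) + Q))*(-107) = -29 + (-3*4 + 1/((-6 - (-3 - 1*0)) - 3))*(-107) = -29 + (-12 + 1/((-6 - (-3 + 0)) - 3))*(-107) = -29 + (-12 + 1/((-6 - 1*(-3)) - 3))*(-107) = -29 + (-12 + 1/((-6 + 3) - 3))*(-107) = -29 + (-12 + 1/(-3 - 3))*(-107) = -29 + (-12 + 1/(-6))*(-107) = -29 + (-12 - 1/6)*(-107) = -29 - 73/6*(-107) = -29 + 7811/6 = 7637/6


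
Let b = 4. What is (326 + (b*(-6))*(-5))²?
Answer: 198916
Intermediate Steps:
(326 + (b*(-6))*(-5))² = (326 + (4*(-6))*(-5))² = (326 - 24*(-5))² = (326 + 120)² = 446² = 198916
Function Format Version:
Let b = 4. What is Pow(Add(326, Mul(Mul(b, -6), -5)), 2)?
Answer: 198916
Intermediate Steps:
Pow(Add(326, Mul(Mul(b, -6), -5)), 2) = Pow(Add(326, Mul(Mul(4, -6), -5)), 2) = Pow(Add(326, Mul(-24, -5)), 2) = Pow(Add(326, 120), 2) = Pow(446, 2) = 198916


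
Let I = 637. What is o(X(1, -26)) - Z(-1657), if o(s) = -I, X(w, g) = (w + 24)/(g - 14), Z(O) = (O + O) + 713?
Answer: 1964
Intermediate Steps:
Z(O) = 713 + 2*O (Z(O) = 2*O + 713 = 713 + 2*O)
X(w, g) = (24 + w)/(-14 + g)
o(s) = -637 (o(s) = -1*637 = -637)
o(X(1, -26)) - Z(-1657) = -637 - (713 + 2*(-1657)) = -637 - (713 - 3314) = -637 - 1*(-2601) = -637 + 2601 = 1964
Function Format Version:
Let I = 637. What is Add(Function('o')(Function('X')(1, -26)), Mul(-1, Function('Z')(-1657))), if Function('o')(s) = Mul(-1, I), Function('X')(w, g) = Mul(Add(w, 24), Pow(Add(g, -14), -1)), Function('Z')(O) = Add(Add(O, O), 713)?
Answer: 1964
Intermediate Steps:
Function('Z')(O) = Add(713, Mul(2, O)) (Function('Z')(O) = Add(Mul(2, O), 713) = Add(713, Mul(2, O)))
Function('X')(w, g) = Mul(Pow(Add(-14, g), -1), Add(24, w)) (Function('X')(w, g) = Mul(Add(24, w), Pow(Add(-14, g), -1)) = Mul(Pow(Add(-14, g), -1), Add(24, w)))
Function('o')(s) = -637 (Function('o')(s) = Mul(-1, 637) = -637)
Add(Function('o')(Function('X')(1, -26)), Mul(-1, Function('Z')(-1657))) = Add(-637, Mul(-1, Add(713, Mul(2, -1657)))) = Add(-637, Mul(-1, Add(713, -3314))) = Add(-637, Mul(-1, -2601)) = Add(-637, 2601) = 1964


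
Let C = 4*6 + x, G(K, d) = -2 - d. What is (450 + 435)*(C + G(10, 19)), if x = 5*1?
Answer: 7080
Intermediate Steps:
x = 5
C = 29 (C = 4*6 + 5 = 24 + 5 = 29)
(450 + 435)*(C + G(10, 19)) = (450 + 435)*(29 + (-2 - 1*19)) = 885*(29 + (-2 - 19)) = 885*(29 - 21) = 885*8 = 7080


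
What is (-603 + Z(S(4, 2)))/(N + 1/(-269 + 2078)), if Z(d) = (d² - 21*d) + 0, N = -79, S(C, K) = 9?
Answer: 1286199/142910 ≈ 9.0001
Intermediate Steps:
Z(d) = d² - 21*d
(-603 + Z(S(4, 2)))/(N + 1/(-269 + 2078)) = (-603 + 9*(-21 + 9))/(-79 + 1/(-269 + 2078)) = (-603 + 9*(-12))/(-79 + 1/1809) = (-603 - 108)/(-79 + 1/1809) = -711/(-142910/1809) = -711*(-1809/142910) = 1286199/142910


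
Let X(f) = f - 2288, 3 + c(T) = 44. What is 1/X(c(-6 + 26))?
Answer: -1/2247 ≈ -0.00044504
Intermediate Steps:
c(T) = 41 (c(T) = -3 + 44 = 41)
X(f) = -2288 + f
1/X(c(-6 + 26)) = 1/(-2288 + 41) = 1/(-2247) = -1/2247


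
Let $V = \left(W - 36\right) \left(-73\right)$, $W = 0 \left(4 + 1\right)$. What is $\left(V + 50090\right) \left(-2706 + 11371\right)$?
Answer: $456801470$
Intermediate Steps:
$W = 0$ ($W = 0 \cdot 5 = 0$)
$V = 2628$ ($V = \left(0 - 36\right) \left(-73\right) = \left(-36\right) \left(-73\right) = 2628$)
$\left(V + 50090\right) \left(-2706 + 11371\right) = \left(2628 + 50090\right) \left(-2706 + 11371\right) = 52718 \cdot 8665 = 456801470$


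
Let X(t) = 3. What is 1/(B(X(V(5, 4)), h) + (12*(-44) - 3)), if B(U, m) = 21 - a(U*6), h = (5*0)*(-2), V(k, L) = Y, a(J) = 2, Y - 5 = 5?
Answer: -1/512 ≈ -0.0019531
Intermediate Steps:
Y = 10 (Y = 5 + 5 = 10)
V(k, L) = 10
h = 0 (h = 0*(-2) = 0)
B(U, m) = 19 (B(U, m) = 21 - 1*2 = 21 - 2 = 19)
1/(B(X(V(5, 4)), h) + (12*(-44) - 3)) = 1/(19 + (12*(-44) - 3)) = 1/(19 + (-528 - 3)) = 1/(19 - 531) = 1/(-512) = -1/512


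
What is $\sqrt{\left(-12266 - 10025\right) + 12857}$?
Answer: $i \sqrt{9434} \approx 97.129 i$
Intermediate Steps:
$\sqrt{\left(-12266 - 10025\right) + 12857} = \sqrt{-22291 + 12857} = \sqrt{-9434} = i \sqrt{9434}$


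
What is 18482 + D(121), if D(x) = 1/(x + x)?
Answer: 4472645/242 ≈ 18482.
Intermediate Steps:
D(x) = 1/(2*x)
18482 + D(121) = 18482 + (1/2)/121 = 18482 + (1/2)*(1/121) = 18482 + 1/242 = 4472645/242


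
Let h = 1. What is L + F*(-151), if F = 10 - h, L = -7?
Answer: -1366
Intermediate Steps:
F = 9 (F = 10 - 1*1 = 10 - 1 = 9)
L + F*(-151) = -7 + 9*(-151) = -7 - 1359 = -1366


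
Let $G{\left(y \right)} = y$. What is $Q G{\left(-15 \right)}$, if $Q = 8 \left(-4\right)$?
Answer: $480$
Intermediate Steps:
$Q = -32$
$Q G{\left(-15 \right)} = \left(-32\right) \left(-15\right) = 480$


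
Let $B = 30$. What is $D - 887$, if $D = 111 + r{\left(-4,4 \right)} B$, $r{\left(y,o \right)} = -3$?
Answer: $-866$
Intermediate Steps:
$D = 21$ ($D = 111 - 90 = 21$)
$D - 887 = 21 - 887 = -866$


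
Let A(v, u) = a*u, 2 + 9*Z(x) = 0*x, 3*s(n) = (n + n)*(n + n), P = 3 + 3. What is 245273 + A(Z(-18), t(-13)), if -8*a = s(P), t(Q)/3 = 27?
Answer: 244787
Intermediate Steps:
P = 6
t(Q) = 81 (t(Q) = 3*27 = 81)
s(n) = 4*n**2/3 (s(n) = ((n + n)*(n + n))/3 = ((2*n)*(2*n))/3 = (4*n**2)/3 = 4*n**2/3)
a = -6 (a = -6**2/6 = -36/6 = -1/8*48 = -6)
Z(x) = -2/9 (Z(x) = -2/9 + (0*x)/9 = -2/9 + (1/9)*0 = -2/9 + 0 = -2/9)
A(v, u) = -6*u
245273 + A(Z(-18), t(-13)) = 245273 - 6*81 = 245273 - 486 = 244787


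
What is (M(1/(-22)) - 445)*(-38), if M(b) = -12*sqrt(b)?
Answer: 16910 + 228*I*sqrt(22)/11 ≈ 16910.0 + 97.219*I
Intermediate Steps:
(M(1/(-22)) - 445)*(-38) = (-12*I*sqrt(22)/22 - 445)*(-38) = (-6*I*sqrt(22)/11 - 445)*(-38) = (-445 - 6*I*sqrt(22)/11)*(-38) = 16910 + 228*I*sqrt(22)/11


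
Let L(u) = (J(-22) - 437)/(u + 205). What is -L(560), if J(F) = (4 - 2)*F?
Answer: 481/765 ≈ 0.62876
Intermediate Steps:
J(F) = 2*F
L(u) = -481/(205 + u) (L(u) = (2*(-22) - 437)/(u + 205) = (-44 - 437)/(205 + u) = -481/(205 + u))
-L(560) = -(-481)/(205 + 560) = -(-481)/765 = -1*(-481/765) = 481/765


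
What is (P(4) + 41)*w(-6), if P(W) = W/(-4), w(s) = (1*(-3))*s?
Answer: 720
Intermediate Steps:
w(s) = -3*s
P(W) = -W/4 (P(W) = W*(-1/4) = -W/4)
(P(4) + 41)*w(-6) = (-1/4*4 + 41)*(-3*(-6)) = (-1 + 41)*18 = 40*18 = 720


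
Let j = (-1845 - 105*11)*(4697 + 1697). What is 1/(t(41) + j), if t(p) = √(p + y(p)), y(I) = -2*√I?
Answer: -1/(19182000 - √(41 - 2*√41)) ≈ -5.2132e-8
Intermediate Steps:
t(p) = √(p - 2*√p)
j = -19182000 (j = (-1845 - 1155)*6394 = -3000*6394 = -19182000)
1/(t(41) + j) = 1/(√(41 - 2*√41) - 19182000) = 1/(-19182000 + √(41 - 2*√41))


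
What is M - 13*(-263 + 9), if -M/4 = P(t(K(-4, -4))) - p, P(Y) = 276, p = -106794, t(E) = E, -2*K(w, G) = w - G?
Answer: -424978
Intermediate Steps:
K(w, G) = G/2 - w/2 (K(w, G) = -(w - G)/2 = G/2 - w/2)
M = -428280 (M = -4*(276 - 1*(-106794)) = -4*(276 + 106794) = -4*107070 = -428280)
M - 13*(-263 + 9) = -428280 - 13*(-263 + 9) = -428280 - 13*(-254) = -428280 + 3302 = -424978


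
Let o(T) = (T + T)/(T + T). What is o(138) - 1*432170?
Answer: -432169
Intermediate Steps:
o(T) = 1 (o(T) = (2*T)/((2*T)) = (2*T)*(1/(2*T)) = 1)
o(138) - 1*432170 = 1 - 1*432170 = 1 - 432170 = -432169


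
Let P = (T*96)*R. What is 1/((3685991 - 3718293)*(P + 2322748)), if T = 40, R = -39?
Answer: -1/70191858376 ≈ -1.4247e-11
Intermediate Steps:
P = -149760 (P = (40*96)*(-39) = 3840*(-39) = -149760)
1/((3685991 - 3718293)*(P + 2322748)) = 1/((3685991 - 3718293)*(-149760 + 2322748)) = 1/(-32302*2172988) = 1/(-70191858376) = -1/70191858376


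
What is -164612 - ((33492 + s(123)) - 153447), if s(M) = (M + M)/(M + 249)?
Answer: -2768775/62 ≈ -44658.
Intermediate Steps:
s(M) = 2*M/(249 + M) (s(M) = (2*M)/(249 + M) = 2*M/(249 + M))
-164612 - ((33492 + s(123)) - 153447) = -164612 - ((33492 + 2*123/(249 + 123)) - 153447) = -164612 - ((33492 + 2*123/372) - 153447) = -164612 - ((33492 + 2*123*(1/372)) - 153447) = -164612 - ((33492 + 41/62) - 153447) = -164612 - (2076545/62 - 153447) = -164612 - 1*(-7437169/62) = -164612 + 7437169/62 = -2768775/62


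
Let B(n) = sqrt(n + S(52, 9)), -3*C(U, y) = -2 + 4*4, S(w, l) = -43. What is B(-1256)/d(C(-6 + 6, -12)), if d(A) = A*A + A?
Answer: 9*I*sqrt(1299)/154 ≈ 2.1063*I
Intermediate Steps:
C(U, y) = -14/3 (C(U, y) = -(-2 + 4*4)/3 = -(-2 + 16)/3 = -1/3*14 = -14/3)
d(A) = A + A**2 (d(A) = A**2 + A = A + A**2)
B(n) = sqrt(-43 + n) (B(n) = sqrt(n - 43) = sqrt(-43 + n))
B(-1256)/d(C(-6 + 6, -12)) = sqrt(-43 - 1256)/((-14*(1 - 14/3)/3)) = sqrt(-1299)/((-14/3*(-11/3))) = (I*sqrt(1299))/(154/9) = (I*sqrt(1299))*(9/154) = 9*I*sqrt(1299)/154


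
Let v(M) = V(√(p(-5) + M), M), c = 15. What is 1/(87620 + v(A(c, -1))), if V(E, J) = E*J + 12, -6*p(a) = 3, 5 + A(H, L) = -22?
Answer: 175264/15358774943 + 27*I*√110/15358774943 ≈ 1.1411e-5 + 1.8438e-8*I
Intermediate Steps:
A(H, L) = -27 (A(H, L) = -5 - 22 = -27)
p(a) = -½ (p(a) = -⅙*3 = -½)
V(E, J) = 12 + E*J
v(M) = 12 + M*√(-½ + M) (v(M) = 12 + √(-½ + M)*M = 12 + M*√(-½ + M))
1/(87620 + v(A(c, -1))) = 1/(87620 + (12 + (½)*(-27)*√(-2 + 4*(-27)))) = 1/(87620 + (12 + (½)*(-27)*√(-2 - 108))) = 1/(87620 + (12 + (½)*(-27)*√(-110))) = 1/(87620 + (12 + (½)*(-27)*(I*√110))) = 1/(87620 + (12 - 27*I*√110/2)) = 1/(87632 - 27*I*√110/2)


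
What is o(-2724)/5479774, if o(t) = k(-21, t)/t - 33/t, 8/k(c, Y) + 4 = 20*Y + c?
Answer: 1798673/813590923013880 ≈ 2.2108e-9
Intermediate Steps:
k(c, Y) = 8/(-4 + c + 20*Y) (k(c, Y) = 8/(-4 + (20*Y + c)) = 8/(-4 + (c + 20*Y)) = 8/(-4 + c + 20*Y))
o(t) = -33/t + 8/(t*(-25 + 20*t)) (o(t) = (8/(-4 - 21 + 20*t))/t - 33/t = (8/(-25 + 20*t))/t - 33/t = 8/(t*(-25 + 20*t)) - 33/t = -33/t + 8/(t*(-25 + 20*t)))
o(-2724)/5479774 = ((⅕)*(-833 + 660*(-2724))/(-2724*(5 - 4*(-2724))))/5479774 = ((⅕)*(-1/2724)*(-833 - 1797840)/(5 + 10896))*(1/5479774) = ((⅕)*(-1/2724)*(-1798673)/10901)*(1/5479774) = ((⅕)*(-1/2724)*(1/10901)*(-1798673))*(1/5479774) = (1798673/148471620)*(1/5479774) = 1798673/813590923013880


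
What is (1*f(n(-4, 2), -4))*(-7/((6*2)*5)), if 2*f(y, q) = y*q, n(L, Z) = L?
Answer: -14/15 ≈ -0.93333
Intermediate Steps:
f(y, q) = q*y/2 (f(y, q) = (y*q)/2 = (q*y)/2 = q*y/2)
(1*f(n(-4, 2), -4))*(-7/((6*2)*5)) = (1*((½)*(-4)*(-4)))*(-7/((6*2)*5)) = (1*8)*(-7/(12*5)) = 8*(-7/60) = -14/15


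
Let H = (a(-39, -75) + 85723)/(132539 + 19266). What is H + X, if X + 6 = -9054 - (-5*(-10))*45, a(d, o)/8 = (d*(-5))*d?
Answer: -1716889667/151805 ≈ -11310.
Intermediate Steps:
a(d, o) = -40*d² (a(d, o) = 8*((d*(-5))*d) = 8*((-5*d)*d) = 8*(-5*d²) = -40*d²)
X = -11310 (X = -6 + (-9054 - (-5*(-10))*45) = -6 + (-9054 - 50*45) = -6 + (-9054 - 1*2250) = -6 + (-9054 - 2250) = -6 - 11304 = -11310)
H = 24883/151805 (H = (-40*(-39)² + 85723)/(132539 + 19266) = (-40*1521 + 85723)/151805 = (-60840 + 85723)*(1/151805) = 24883*(1/151805) = 24883/151805 ≈ 0.16391)
H + X = 24883/151805 - 11310 = -1716889667/151805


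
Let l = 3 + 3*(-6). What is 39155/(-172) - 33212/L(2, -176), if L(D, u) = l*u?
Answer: -1704401/7095 ≈ -240.23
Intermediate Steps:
l = -15 (l = 3 - 18 = -15)
L(D, u) = -15*u
39155/(-172) - 33212/L(2, -176) = 39155/(-172) - 33212/((-15*(-176))) = 39155*(-1/172) - 33212/2640 = -39155/172 - 33212*1/2640 = -39155/172 - 8303/660 = -1704401/7095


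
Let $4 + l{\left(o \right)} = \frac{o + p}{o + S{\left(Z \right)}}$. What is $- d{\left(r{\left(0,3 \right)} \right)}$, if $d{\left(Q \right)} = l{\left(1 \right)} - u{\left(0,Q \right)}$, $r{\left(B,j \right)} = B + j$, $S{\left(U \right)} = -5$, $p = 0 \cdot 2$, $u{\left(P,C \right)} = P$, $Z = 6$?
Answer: $\frac{17}{4} \approx 4.25$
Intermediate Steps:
$p = 0$
$l{\left(o \right)} = -4 + \frac{o}{-5 + o}$ ($l{\left(o \right)} = -4 + \frac{o + 0}{o - 5} = -4 + \frac{o}{-5 + o}$)
$d{\left(Q \right)} = - \frac{17}{4}$ ($d{\left(Q \right)} = \frac{20 - 3}{-5 + 1} - 0 = \frac{20 - 3}{-4} + 0 = \left(- \frac{1}{4}\right) 17 + 0 = - \frac{17}{4} + 0 = - \frac{17}{4}$)
$- d{\left(r{\left(0,3 \right)} \right)} = \left(-1\right) \left(- \frac{17}{4}\right) = \frac{17}{4}$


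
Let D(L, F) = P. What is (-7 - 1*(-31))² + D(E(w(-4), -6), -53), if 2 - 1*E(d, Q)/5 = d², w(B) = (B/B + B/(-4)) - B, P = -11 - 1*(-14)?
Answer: 579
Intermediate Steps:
P = 3 (P = -11 + 14 = 3)
w(B) = 1 - 5*B/4 (w(B) = (1 + B*(-¼)) - B = (1 - B/4) - B = 1 - 5*B/4)
E(d, Q) = 10 - 5*d²
D(L, F) = 3
(-7 - 1*(-31))² + D(E(w(-4), -6), -53) = (-7 - 1*(-31))² + 3 = (-7 + 31)² + 3 = 24² + 3 = 576 + 3 = 579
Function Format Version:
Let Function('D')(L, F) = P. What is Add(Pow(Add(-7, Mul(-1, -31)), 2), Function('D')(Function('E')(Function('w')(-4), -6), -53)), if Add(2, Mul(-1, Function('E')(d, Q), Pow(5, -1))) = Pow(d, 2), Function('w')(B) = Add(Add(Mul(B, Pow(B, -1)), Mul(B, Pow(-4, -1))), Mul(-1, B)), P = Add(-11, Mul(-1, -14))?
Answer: 579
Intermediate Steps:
P = 3 (P = Add(-11, 14) = 3)
Function('w')(B) = Add(1, Mul(Rational(-5, 4), B)) (Function('w')(B) = Add(Add(1, Mul(B, Rational(-1, 4))), Mul(-1, B)) = Add(Add(1, Mul(Rational(-1, 4), B)), Mul(-1, B)) = Add(1, Mul(Rational(-5, 4), B)))
Function('E')(d, Q) = Add(10, Mul(-5, Pow(d, 2)))
Function('D')(L, F) = 3
Add(Pow(Add(-7, Mul(-1, -31)), 2), Function('D')(Function('E')(Function('w')(-4), -6), -53)) = Add(Pow(Add(-7, Mul(-1, -31)), 2), 3) = Add(Pow(Add(-7, 31), 2), 3) = Add(Pow(24, 2), 3) = Add(576, 3) = 579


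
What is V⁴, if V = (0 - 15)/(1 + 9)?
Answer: 81/16 ≈ 5.0625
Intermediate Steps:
V = -3/2 (V = -15/10 = -15*⅒ = -3/2 ≈ -1.5000)
V⁴ = (-3/2)⁴ = 81/16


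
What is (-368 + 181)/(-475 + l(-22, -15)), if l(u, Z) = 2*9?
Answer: 187/457 ≈ 0.40919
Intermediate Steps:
l(u, Z) = 18
(-368 + 181)/(-475 + l(-22, -15)) = (-368 + 181)/(-475 + 18) = -187/(-457) = -187*(-1/457) = 187/457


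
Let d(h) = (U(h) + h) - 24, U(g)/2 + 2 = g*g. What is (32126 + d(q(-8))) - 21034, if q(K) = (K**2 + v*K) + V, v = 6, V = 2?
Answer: 11730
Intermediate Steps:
U(g) = -4 + 2*g**2 (U(g) = -4 + 2*(g*g) = -4 + 2*g**2)
q(K) = 2 + K**2 + 6*K (q(K) = (K**2 + 6*K) + 2 = 2 + K**2 + 6*K)
d(h) = -28 + h + 2*h**2 (d(h) = ((-4 + 2*h**2) + h) - 24 = (-4 + h + 2*h**2) - 24 = -28 + h + 2*h**2)
(32126 + d(q(-8))) - 21034 = (32126 + (-28 + (2 + (-8)**2 + 6*(-8)) + 2*(2 + (-8)**2 + 6*(-8))**2)) - 21034 = (32126 + (-28 + (2 + 64 - 48) + 2*(2 + 64 - 48)**2)) - 21034 = (32126 + (-28 + 18 + 2*18**2)) - 21034 = (32126 + (-28 + 18 + 2*324)) - 21034 = (32126 + (-28 + 18 + 648)) - 21034 = (32126 + 638) - 21034 = 32764 - 21034 = 11730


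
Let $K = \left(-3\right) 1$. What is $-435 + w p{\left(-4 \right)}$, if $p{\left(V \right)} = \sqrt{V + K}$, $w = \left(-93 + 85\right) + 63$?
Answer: $-435 + 55 i \sqrt{7} \approx -435.0 + 145.52 i$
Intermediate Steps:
$K = -3$
$w = 55$ ($w = -8 + 63 = 55$)
$p{\left(V \right)} = \sqrt{-3 + V}$ ($p{\left(V \right)} = \sqrt{V - 3} = \sqrt{-3 + V}$)
$-435 + w p{\left(-4 \right)} = -435 + 55 \sqrt{-3 - 4} = -435 + 55 \sqrt{-7} = -435 + 55 i \sqrt{7}$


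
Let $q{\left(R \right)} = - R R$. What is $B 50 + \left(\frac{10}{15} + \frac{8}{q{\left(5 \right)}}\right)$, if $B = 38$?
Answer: $\frac{142526}{75} \approx 1900.3$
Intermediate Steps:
$q{\left(R \right)} = - R^{2}$
$B 50 + \left(\frac{10}{15} + \frac{8}{q{\left(5 \right)}}\right) = 38 \cdot 50 + \left(\frac{10}{15} + \frac{8}{\left(-1\right) 5^{2}}\right) = 1900 + \left(10 \cdot \frac{1}{15} + \frac{8}{\left(-1\right) 25}\right) = 1900 + \left(\frac{2}{3} + \frac{8}{-25}\right) = 1900 + \left(\frac{2}{3} + 8 \left(- \frac{1}{25}\right)\right) = 1900 + \left(\frac{2}{3} - \frac{8}{25}\right) = 1900 + \frac{26}{75} = \frac{142526}{75}$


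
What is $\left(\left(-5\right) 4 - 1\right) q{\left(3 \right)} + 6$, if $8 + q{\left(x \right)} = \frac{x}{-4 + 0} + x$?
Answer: $\frac{507}{4} \approx 126.75$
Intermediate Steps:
$q{\left(x \right)} = -8 + \frac{3 x}{4}$ ($q{\left(x \right)} = -8 + \left(\frac{x}{-4 + 0} + x\right) = -8 + \left(\frac{x}{-4} + x\right) = -8 + \left(- \frac{x}{4} + x\right) = -8 + \frac{3 x}{4}$)
$\left(\left(-5\right) 4 - 1\right) q{\left(3 \right)} + 6 = \left(\left(-5\right) 4 - 1\right) \left(-8 + \frac{3}{4} \cdot 3\right) + 6 = \left(-20 - 1\right) \left(-8 + \frac{9}{4}\right) + 6 = \left(-21\right) \left(- \frac{23}{4}\right) + 6 = \frac{483}{4} + 6 = \frac{507}{4}$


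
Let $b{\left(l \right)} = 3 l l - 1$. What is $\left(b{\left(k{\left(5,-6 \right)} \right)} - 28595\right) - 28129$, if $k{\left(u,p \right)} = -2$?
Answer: $-56713$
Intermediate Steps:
$b{\left(l \right)} = -1 + 3 l^{2}$ ($b{\left(l \right)} = 3 l^{2} - 1 = -1 + 3 l^{2}$)
$\left(b{\left(k{\left(5,-6 \right)} \right)} - 28595\right) - 28129 = \left(\left(-1 + 3 \left(-2\right)^{2}\right) - 28595\right) - 28129 = \left(\left(-1 + 3 \cdot 4\right) - 28595\right) - 28129 = \left(\left(-1 + 12\right) - 28595\right) - 28129 = \left(11 - 28595\right) - 28129 = -28584 - 28129 = -56713$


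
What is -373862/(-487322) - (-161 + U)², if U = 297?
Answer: -4506566925/243661 ≈ -18495.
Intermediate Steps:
-373862/(-487322) - (-161 + U)² = -373862/(-487322) - (-161 + 297)² = -373862*(-1/487322) - 1*136² = 186931/243661 - 1*18496 = 186931/243661 - 18496 = -4506566925/243661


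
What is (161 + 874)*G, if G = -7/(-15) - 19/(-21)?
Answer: 9936/7 ≈ 1419.4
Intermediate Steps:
G = 48/35 (G = -7*(-1/15) - 19*(-1/21) = 7/15 + 19/21 = 48/35 ≈ 1.3714)
(161 + 874)*G = (161 + 874)*(48/35) = 1035*(48/35) = 9936/7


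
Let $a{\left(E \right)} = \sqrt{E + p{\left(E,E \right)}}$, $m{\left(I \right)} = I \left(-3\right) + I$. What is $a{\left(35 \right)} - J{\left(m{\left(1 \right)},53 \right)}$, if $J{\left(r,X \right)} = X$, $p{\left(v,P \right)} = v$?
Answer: $-53 + \sqrt{70} \approx -44.633$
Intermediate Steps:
$m{\left(I \right)} = - 2 I$ ($m{\left(I \right)} = - 3 I + I = - 2 I$)
$a{\left(E \right)} = \sqrt{2} \sqrt{E}$ ($a{\left(E \right)} = \sqrt{E + E} = \sqrt{2 E} = \sqrt{2} \sqrt{E}$)
$a{\left(35 \right)} - J{\left(m{\left(1 \right)},53 \right)} = \sqrt{2} \sqrt{35} - 53 = \sqrt{70} - 53 = -53 + \sqrt{70}$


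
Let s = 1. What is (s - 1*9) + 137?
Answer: 129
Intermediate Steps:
(s - 1*9) + 137 = (1 - 1*9) + 137 = (1 - 9) + 137 = -8 + 137 = 129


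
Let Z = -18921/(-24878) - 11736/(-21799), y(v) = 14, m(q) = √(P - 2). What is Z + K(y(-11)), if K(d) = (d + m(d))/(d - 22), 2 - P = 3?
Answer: -69892879/154947292 - I*√3/8 ≈ -0.45108 - 0.21651*I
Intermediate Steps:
P = -1 (P = 2 - 1*3 = 2 - 3 = -1)
m(q) = I*√3 (m(q) = √(-1 - 2) = √(-3) = I*√3)
K(d) = (d + I*√3)/(-22 + d) (K(d) = (d + I*√3)/(d - 22) = (d + I*√3)/(-22 + d))
Z = 100632441/77473646 (Z = -18921*(-1/24878) - 11736*(-1/21799) = 2703/3554 + 11736/21799 = 100632441/77473646 ≈ 1.2989)
Z + K(y(-11)) = 100632441/77473646 + (14 + I*√3)/(-22 + 14) = 100632441/77473646 + (14 + I*√3)/(-8) = 100632441/77473646 - (14 + I*√3)/8 = 100632441/77473646 + (-7/4 - I*√3/8) = -69892879/154947292 - I*√3/8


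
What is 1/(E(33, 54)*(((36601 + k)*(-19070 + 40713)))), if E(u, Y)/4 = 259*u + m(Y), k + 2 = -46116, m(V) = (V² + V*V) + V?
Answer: -1/11891431314492 ≈ -8.4094e-14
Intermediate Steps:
m(V) = V + 2*V² (m(V) = (V² + V²) + V = 2*V² + V = V + 2*V²)
k = -46118 (k = -2 - 46116 = -46118)
E(u, Y) = 1036*u + 4*Y*(1 + 2*Y) (E(u, Y) = 4*(259*u + Y*(1 + 2*Y)) = 1036*u + 4*Y*(1 + 2*Y))
1/(E(33, 54)*(((36601 + k)*(-19070 + 40713)))) = 1/((1036*33 + 4*54*(1 + 2*54))*(((36601 - 46118)*(-19070 + 40713)))) = 1/((34188 + 4*54*(1 + 108))*((-9517*21643))) = 1/((34188 + 4*54*109)*(-205976431)) = -1/205976431/(34188 + 23544) = -1/205976431/57732 = (1/57732)*(-1/205976431) = -1/11891431314492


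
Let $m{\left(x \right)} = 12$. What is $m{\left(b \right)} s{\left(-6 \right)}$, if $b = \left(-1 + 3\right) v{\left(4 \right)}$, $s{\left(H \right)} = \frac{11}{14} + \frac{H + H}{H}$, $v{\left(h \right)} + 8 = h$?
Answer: $\frac{234}{7} \approx 33.429$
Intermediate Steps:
$v{\left(h \right)} = -8 + h$
$s{\left(H \right)} = \frac{39}{14}$ ($s{\left(H \right)} = 11 \cdot \frac{1}{14} + \frac{2 H}{H} = \frac{11}{14} + 2 = \frac{39}{14}$)
$b = -8$ ($b = \left(-1 + 3\right) \left(-8 + 4\right) = 2 \left(-4\right) = -8$)
$m{\left(b \right)} s{\left(-6 \right)} = 12 \cdot \frac{39}{14} = \frac{234}{7}$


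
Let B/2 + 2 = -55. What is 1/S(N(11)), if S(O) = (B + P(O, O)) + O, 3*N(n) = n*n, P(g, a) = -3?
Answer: -3/230 ≈ -0.013043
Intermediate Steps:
B = -114 (B = -4 + 2*(-55) = -4 - 110 = -114)
N(n) = n²/3 (N(n) = (n*n)/3 = n²/3)
S(O) = -117 + O (S(O) = (-114 - 3) + O = -117 + O)
1/S(N(11)) = 1/(-117 + (⅓)*11²) = 1/(-117 + (⅓)*121) = 1/(-117 + 121/3) = 1/(-230/3) = -3/230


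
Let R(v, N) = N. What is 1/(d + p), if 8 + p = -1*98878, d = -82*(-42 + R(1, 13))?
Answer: -1/96508 ≈ -1.0362e-5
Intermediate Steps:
d = 2378 (d = -82*(-42 + 13) = -82*(-29) = 2378)
p = -98886 (p = -8 - 1*98878 = -8 - 98878 = -98886)
1/(d + p) = 1/(2378 - 98886) = 1/(-96508) = -1/96508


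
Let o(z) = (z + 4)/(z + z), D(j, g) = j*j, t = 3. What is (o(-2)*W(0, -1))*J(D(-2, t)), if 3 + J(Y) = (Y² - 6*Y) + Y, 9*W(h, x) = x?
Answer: -7/18 ≈ -0.38889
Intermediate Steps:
W(h, x) = x/9
D(j, g) = j²
o(z) = (4 + z)/(2*z) (o(z) = (4 + z)/((2*z)) = (4 + z)*(1/(2*z)) = (4 + z)/(2*z))
J(Y) = -3 + Y² - 5*Y (J(Y) = -3 + ((Y² - 6*Y) + Y) = -3 + (Y² - 5*Y) = -3 + Y² - 5*Y)
(o(-2)*W(0, -1))*J(D(-2, t)) = (((½)*(4 - 2)/(-2))*((⅑)*(-1)))*(-3 + ((-2)²)² - 5*(-2)²) = (((½)*(-½)*2)*(-⅑))*(-3 + 4² - 5*4) = (-½*(-⅑))*(-3 + 16 - 20) = (1/18)*(-7) = -7/18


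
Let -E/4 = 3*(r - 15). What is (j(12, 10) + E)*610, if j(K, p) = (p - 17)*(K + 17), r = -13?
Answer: 81130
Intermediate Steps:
E = 336 (E = -12*(-13 - 15) = -12*(-28) = -4*(-84) = 336)
j(K, p) = (-17 + p)*(17 + K)
(j(12, 10) + E)*610 = ((-289 - 17*12 + 17*10 + 12*10) + 336)*610 = ((-289 - 204 + 170 + 120) + 336)*610 = (-203 + 336)*610 = 133*610 = 81130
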